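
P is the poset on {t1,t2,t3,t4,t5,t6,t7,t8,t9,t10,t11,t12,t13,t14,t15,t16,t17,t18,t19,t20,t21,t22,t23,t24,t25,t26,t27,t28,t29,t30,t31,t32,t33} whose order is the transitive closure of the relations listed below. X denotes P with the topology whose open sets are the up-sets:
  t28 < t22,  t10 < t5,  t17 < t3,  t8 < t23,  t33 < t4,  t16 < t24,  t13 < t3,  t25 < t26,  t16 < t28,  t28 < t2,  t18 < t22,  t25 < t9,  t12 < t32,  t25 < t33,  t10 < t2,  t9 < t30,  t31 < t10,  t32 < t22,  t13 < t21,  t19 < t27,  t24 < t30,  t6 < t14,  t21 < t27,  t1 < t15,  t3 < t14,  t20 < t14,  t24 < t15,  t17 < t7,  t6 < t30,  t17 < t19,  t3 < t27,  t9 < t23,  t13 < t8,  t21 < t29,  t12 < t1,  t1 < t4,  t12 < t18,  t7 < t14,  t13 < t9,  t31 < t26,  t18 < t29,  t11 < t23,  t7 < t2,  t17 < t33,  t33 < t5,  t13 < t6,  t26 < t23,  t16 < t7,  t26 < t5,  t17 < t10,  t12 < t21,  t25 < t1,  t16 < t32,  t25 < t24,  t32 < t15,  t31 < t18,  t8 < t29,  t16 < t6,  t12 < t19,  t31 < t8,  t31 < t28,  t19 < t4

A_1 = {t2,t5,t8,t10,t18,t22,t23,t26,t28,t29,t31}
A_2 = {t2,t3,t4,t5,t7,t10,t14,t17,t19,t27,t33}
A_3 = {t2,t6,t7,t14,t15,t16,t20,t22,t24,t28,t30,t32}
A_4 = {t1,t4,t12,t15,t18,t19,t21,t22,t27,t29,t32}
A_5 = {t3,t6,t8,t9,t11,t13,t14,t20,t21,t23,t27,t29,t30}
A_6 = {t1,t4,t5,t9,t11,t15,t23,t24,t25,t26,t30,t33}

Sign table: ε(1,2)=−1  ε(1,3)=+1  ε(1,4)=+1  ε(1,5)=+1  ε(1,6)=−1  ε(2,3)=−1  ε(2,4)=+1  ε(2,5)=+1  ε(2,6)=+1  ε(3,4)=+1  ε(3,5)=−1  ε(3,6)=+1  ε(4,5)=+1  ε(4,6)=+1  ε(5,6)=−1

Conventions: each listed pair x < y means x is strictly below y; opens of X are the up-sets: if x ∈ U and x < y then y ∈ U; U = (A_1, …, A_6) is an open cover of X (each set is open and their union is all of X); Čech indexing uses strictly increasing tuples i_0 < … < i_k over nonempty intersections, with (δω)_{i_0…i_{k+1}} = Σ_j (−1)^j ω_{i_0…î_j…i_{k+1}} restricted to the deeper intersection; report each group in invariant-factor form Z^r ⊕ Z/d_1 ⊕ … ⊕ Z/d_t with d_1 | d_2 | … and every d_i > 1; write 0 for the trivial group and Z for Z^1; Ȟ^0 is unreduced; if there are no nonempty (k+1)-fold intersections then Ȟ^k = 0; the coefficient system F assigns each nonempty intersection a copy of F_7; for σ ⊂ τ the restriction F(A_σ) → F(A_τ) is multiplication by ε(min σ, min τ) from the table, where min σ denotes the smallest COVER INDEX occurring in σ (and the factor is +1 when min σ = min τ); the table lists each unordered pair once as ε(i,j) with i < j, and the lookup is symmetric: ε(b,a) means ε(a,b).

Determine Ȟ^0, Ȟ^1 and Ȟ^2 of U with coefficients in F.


nonempty overlaps:
  A12={t2,t5,t10} A13={t2,t22,t28} A14={t18,t22,t29} A15={t8,t23,t29} A16={t5,t23,t26} A23={t2,t7,t14} A24={t4,t19,t27} A25={t3,t14,t27} A26={t4,t5,t33} A34={t15,t22,t32} A35={t6,t14,t20,t30} A36={t15,t24,t30} A45={t21,t27,t29} A46={t1,t4,t15} A56={t9,t11,t23,t30}
  A123={t2} A126={t5} A134={t22} A145={t29} A156={t23} A235={t14} A245={t27} A246={t4} A346={t15} A356={t30}
C dims 6,15,10; δ0: rk_F7 6; δ1: rk_F7 9
degree 0: 6−6−0 = 0 → Ȟ^0 ≅ 0
degree 1: 15−9−6 = 0 → Ȟ^1 ≅ 0
degree 2: 10−0−9 = 1 → Ȟ^2 ≅ Z/7

Ȟ^0 = 0,  Ȟ^1 = 0,  Ȟ^2 = Z/7


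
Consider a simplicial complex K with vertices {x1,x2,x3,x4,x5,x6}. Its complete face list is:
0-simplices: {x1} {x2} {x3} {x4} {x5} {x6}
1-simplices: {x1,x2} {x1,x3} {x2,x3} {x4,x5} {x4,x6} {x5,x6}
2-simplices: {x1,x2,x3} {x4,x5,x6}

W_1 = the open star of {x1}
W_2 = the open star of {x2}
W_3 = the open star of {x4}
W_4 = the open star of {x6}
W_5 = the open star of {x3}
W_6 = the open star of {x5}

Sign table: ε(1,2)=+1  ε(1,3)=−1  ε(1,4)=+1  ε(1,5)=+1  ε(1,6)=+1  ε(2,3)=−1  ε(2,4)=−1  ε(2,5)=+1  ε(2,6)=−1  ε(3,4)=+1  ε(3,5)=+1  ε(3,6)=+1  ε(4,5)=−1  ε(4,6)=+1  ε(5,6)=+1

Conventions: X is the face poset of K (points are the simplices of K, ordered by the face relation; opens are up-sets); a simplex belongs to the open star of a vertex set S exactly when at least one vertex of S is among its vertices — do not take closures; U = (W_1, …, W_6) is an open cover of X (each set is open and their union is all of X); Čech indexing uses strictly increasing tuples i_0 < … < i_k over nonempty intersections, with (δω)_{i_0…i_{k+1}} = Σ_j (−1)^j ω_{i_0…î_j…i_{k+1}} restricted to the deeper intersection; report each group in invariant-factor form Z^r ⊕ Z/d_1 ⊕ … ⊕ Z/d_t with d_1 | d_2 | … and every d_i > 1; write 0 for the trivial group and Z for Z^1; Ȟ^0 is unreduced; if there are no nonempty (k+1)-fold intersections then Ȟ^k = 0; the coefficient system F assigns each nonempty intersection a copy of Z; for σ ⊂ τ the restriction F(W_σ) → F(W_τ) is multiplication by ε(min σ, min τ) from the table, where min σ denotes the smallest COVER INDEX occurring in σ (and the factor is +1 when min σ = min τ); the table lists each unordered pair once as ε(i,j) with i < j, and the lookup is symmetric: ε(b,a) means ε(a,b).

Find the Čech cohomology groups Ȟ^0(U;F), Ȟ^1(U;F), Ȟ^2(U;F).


Ȟ^0 ≅ Z^2, Ȟ^1 ≅ 0 and Ȟ^2 ≅ 0

cover nerve:
  W1={{x1},{x1,x2},{x1,x3},{x1,x2,x3}} W2={{x2},{x1,x2},{x2,x3},{x1,x2,x3}} W3={{x4},{x4,x5},{x4,x6},{x4,x5,x6}} W4={{x6},{x4,x6},{x5,x6},{x4,x5,x6}} W5={{x3},{x1,x3},{x2,x3},{x1,x2,x3}} W6={{x5},{x4,x5},{x5,x6},{x4,x5,x6}}
  W12={{x1,x2},{x1,x2,x3}} W15={{x1,x3},{x1,x2,x3}} W25={{x2,x3},{x1,x2,x3}} W34={{x4,x6},{x4,x5,x6}} W36={{x4,x5},{x4,x5,x6}} W46={{x5,x6},{x4,x5,x6}}
  W125={{x1,x2,x3}} W346={{x4,x5,x6}}
C dims 6,6,2; δ0: rk 4, SNF 1^4; δ1: rk 2, SNF 1^2
Ȟ^0: (6−4)−0=2 ⇒ Z^2
Ȟ^1: (6−2)−4=0 ⇒ 0
Ȟ^2: (2−0)−2=0 ⇒ 0


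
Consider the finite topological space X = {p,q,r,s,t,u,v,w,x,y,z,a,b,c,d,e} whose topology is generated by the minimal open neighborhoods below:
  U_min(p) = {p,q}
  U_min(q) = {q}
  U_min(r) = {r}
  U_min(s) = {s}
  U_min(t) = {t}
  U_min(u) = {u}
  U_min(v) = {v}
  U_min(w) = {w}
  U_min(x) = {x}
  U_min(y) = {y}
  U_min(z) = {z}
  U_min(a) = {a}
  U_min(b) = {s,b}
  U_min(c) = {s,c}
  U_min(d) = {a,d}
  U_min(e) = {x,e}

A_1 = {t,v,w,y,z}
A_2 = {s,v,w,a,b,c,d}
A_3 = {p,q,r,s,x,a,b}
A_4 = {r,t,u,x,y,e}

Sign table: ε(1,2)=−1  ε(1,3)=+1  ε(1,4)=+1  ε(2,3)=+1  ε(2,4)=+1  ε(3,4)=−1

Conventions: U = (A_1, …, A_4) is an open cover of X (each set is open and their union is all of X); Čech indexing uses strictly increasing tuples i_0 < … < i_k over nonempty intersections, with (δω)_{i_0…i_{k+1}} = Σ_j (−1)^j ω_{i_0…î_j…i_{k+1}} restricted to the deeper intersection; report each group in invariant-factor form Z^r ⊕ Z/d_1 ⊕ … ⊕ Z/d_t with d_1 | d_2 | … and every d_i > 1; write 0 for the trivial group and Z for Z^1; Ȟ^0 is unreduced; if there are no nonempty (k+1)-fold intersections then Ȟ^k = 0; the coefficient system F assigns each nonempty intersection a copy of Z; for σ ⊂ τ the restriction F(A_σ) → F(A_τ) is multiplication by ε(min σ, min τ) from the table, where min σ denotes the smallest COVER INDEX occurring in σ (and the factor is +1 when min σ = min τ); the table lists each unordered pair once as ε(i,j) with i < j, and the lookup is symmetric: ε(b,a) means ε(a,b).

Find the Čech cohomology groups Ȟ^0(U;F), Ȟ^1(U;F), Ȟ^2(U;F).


nonempty overlaps:
  A12={v,w} A14={t,y} A23={s,a,b} A34={r,x}
C dims 4,4; δ0: rk 3, SNF 1^3
degree 0: 4−3−0 = 1 → Ȟ^0 ≅ Z
degree 1: 4−0−3 = 1 → Ȟ^1 ≅ Z
degree 2: 0−0−0 = 0 → Ȟ^2 ≅ 0

Ȟ^0 ≅ Z; Ȟ^1 ≅ Z; Ȟ^2 ≅ 0


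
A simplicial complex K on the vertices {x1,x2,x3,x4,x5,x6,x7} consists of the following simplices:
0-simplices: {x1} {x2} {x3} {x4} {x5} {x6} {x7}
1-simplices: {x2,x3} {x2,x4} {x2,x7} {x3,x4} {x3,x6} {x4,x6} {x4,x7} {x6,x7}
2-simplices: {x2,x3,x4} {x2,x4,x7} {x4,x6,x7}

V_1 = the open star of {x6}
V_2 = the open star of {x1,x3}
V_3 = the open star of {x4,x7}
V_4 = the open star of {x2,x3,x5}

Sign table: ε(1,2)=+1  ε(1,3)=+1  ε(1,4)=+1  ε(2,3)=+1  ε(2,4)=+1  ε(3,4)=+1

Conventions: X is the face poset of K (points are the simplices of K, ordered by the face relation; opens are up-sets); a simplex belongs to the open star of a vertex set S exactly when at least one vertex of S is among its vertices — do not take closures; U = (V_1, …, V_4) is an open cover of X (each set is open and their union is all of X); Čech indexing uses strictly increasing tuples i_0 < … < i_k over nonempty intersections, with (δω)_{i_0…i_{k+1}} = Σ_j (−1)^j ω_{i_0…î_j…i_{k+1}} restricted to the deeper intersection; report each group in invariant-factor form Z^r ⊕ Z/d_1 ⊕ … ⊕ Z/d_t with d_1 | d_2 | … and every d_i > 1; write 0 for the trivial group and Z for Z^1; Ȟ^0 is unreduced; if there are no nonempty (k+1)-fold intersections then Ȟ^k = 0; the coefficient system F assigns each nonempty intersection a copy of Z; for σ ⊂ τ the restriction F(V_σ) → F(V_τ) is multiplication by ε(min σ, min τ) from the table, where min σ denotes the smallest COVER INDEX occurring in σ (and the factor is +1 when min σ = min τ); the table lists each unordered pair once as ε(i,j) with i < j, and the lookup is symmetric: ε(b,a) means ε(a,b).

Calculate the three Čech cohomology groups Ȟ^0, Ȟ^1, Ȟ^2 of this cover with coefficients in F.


nerve simplices:
  V1={{x6},{x3,x6},{x4,x6},{x6,x7},{x4,x6,x7}} V2={{x1},{x3},{x2,x3},{x3,x4},{x3,x6},{x2,x3,x4}} V3={{x4},{x7},{x2,x4},{x2,x7},{x3,x4},{x4,x6},{x4,x7},{x6,x7},{x2,x3,x4},{x2,x4,x7},{x4,x6,x7}} V4={{x2},{x3},{x5},{x2,x3},{x2,x4},{x2,x7},{x3,x4},{x3,x6},{x2,x3,x4},{x2,x4,x7}}
  V12={{x3,x6}} V13={{x4,x6},{x6,x7},{x4,x6,x7}} V14={{x3,x6}} V23={{x3,x4},{x2,x3,x4}} V24={{x3},{x2,x3},{x3,x4},{x3,x6},{x2,x3,x4}} V34={{x2,x4},{x2,x7},{x3,x4},{x2,x3,x4},{x2,x4,x7}}
  V124={{x3,x6}} V234={{x3,x4},{x2,x3,x4}}
C dims 4,6,2; δ0: rk 3, SNF 1^3; δ1: rk 2, SNF 1^2
degree 0: 4−3−0 = 1 → Ȟ^0 ≅ Z
degree 1: 6−2−3 = 1 → Ȟ^1 ≅ Z
degree 2: 2−0−2 = 0 → Ȟ^2 ≅ 0

Ȟ^0 = Z; Ȟ^1 = Z; Ȟ^2 = 0


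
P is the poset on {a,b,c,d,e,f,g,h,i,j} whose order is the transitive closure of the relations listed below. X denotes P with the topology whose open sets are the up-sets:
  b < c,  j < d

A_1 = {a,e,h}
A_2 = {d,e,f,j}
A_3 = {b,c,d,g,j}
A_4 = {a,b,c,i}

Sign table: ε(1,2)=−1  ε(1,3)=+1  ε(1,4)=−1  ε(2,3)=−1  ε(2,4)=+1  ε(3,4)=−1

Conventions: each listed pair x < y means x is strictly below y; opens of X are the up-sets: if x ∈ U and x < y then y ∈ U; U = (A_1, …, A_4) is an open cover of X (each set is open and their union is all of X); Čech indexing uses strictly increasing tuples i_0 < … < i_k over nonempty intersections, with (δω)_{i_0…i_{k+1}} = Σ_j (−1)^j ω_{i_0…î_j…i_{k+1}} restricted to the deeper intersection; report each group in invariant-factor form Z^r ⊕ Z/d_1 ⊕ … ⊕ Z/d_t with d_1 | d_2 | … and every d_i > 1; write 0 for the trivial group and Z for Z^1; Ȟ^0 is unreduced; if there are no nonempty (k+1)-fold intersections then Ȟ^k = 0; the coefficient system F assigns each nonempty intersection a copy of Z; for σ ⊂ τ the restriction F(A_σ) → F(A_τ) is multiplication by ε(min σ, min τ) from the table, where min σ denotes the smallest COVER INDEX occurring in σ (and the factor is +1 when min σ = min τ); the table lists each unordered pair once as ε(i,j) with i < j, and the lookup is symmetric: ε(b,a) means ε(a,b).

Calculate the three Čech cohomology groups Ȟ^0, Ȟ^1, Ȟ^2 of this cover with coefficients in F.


Ȟ^0(U;F) ≅ Z, Ȟ^1(U;F) ≅ Z, Ȟ^2(U;F) ≅ 0

nerve simplices:
  A12={e} A14={a} A23={d,j} A34={b,c}
C dims 4,4; δ0: rk 3, SNF 1^3
degree 0: 4−3−0 = 1 → Ȟ^0 ≅ Z
degree 1: 4−0−3 = 1 → Ȟ^1 ≅ Z
degree 2: 0−0−0 = 0 → Ȟ^2 ≅ 0


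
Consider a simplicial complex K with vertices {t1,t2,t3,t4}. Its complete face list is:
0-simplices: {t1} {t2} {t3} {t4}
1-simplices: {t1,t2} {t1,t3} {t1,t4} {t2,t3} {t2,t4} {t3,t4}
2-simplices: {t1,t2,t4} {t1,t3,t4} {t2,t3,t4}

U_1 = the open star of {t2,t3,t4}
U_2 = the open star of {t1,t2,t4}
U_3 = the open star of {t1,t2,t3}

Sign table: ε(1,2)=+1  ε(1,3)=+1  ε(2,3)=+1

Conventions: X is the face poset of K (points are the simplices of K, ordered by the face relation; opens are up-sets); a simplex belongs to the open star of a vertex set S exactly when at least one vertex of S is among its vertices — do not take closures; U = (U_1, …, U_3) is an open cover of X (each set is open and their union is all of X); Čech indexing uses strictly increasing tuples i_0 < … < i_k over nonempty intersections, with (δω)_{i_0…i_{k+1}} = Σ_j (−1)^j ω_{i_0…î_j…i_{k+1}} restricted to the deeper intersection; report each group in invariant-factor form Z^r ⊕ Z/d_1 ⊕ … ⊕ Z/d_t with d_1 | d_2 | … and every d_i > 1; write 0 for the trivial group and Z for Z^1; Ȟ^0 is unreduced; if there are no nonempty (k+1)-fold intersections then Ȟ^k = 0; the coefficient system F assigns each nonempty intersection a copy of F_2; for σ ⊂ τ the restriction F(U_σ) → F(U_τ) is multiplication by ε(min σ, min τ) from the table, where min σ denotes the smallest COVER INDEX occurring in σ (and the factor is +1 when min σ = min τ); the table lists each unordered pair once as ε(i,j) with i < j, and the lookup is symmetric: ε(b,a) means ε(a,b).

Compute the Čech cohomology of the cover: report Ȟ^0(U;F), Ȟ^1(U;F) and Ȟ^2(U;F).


Ȟ^0 ≅ Z/2, Ȟ^1 ≅ 0, Ȟ^2 ≅ 0

nonempty overlaps:
  U1={{t2},{t3},{t4},{t1,t2},{t1,t3},{t1,t4},{t2,t3},{t2,t4},{t3,t4},{t1,t2,t4},{t1,t3,t4},{t2,t3,t4}} U2={{t1},{t2},{t4},{t1,t2},{t1,t3},{t1,t4},{t2,t3},{t2,t4},{t3,t4},{t1,t2,t4},{t1,t3,t4},{t2,t3,t4}} U3={{t1},{t2},{t3},{t1,t2},{t1,t3},{t1,t4},{t2,t3},{t2,t4},{t3,t4},{t1,t2,t4},{t1,t3,t4},{t2,t3,t4}}
  U12={{t2},{t4},{t1,t2},{t1,t3},{t1,t4},{t2,t3},{t2,t4},{t3,t4},{t1,t2,t4},{t1,t3,t4},{t2,t3,t4}} U13={{t2},{t3},{t1,t2},{t1,t3},{t1,t4},{t2,t3},{t2,t4},{t3,t4},{t1,t2,t4},{t1,t3,t4},{t2,t3,t4}} U23={{t1},{t2},{t1,t2},{t1,t3},{t1,t4},{t2,t3},{t2,t4},{t3,t4},{t1,t2,t4},{t1,t3,t4},{t2,t3,t4}}
  U123={{t2},{t1,t2},{t1,t3},{t1,t4},{t2,t3},{t2,t4},{t3,t4},{t1,t2,t4},{t1,t3,t4},{t2,t3,t4}}
C dims 3,3,1; δ0: rk_F2 2; δ1: rk_F2 1
degree 0: 3−2−0 = 1 → Ȟ^0 ≅ Z/2
degree 1: 3−1−2 = 0 → Ȟ^1 ≅ 0
degree 2: 1−0−1 = 0 → Ȟ^2 ≅ 0


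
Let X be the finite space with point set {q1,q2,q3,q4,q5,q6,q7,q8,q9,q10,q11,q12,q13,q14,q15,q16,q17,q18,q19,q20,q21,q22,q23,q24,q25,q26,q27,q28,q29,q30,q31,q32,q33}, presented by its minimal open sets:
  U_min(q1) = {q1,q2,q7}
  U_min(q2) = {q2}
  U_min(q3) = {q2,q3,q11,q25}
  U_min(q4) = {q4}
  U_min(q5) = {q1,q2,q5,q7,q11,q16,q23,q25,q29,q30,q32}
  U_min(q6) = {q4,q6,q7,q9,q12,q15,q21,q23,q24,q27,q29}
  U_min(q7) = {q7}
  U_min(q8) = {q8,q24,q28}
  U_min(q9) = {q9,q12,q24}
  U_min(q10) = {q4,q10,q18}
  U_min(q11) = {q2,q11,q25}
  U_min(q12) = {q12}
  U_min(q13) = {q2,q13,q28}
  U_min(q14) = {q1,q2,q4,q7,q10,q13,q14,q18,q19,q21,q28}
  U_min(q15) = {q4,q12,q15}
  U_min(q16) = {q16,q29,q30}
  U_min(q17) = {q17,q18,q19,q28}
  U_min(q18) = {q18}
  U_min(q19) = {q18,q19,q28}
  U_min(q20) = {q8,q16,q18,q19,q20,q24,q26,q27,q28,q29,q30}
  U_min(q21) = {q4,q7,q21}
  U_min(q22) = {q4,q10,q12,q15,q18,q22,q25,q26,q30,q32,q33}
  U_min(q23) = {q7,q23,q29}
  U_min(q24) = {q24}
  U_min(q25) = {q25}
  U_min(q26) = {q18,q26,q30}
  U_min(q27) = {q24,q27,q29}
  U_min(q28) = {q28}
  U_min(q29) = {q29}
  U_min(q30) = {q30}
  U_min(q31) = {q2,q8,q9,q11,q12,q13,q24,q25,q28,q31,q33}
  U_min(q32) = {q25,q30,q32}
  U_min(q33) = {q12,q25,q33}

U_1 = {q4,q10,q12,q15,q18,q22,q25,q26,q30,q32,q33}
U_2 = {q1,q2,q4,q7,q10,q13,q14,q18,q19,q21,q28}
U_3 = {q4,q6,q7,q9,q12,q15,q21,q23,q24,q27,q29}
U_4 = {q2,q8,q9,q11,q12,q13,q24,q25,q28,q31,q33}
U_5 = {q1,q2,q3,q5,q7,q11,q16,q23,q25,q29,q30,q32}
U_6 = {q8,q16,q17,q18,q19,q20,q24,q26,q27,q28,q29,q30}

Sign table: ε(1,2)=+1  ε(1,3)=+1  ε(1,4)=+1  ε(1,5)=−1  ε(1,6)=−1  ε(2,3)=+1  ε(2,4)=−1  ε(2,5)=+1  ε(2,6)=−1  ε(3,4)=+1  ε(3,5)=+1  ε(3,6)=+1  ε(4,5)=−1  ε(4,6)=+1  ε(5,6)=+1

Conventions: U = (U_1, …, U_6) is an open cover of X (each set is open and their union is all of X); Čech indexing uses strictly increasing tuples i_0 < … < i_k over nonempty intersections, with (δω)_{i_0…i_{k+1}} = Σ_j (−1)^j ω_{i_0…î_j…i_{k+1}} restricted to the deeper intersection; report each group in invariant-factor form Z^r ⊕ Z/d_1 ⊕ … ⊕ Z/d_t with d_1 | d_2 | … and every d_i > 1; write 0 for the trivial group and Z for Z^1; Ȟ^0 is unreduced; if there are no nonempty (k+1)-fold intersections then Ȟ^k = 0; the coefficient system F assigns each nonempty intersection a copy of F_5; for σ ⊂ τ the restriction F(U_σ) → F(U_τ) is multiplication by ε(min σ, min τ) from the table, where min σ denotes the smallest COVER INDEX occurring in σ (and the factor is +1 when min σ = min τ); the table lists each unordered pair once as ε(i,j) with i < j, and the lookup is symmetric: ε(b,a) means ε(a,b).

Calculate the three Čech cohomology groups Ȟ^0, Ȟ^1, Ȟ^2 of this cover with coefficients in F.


intersection data:
  U12={q4,q10,q18} U13={q4,q12,q15} U14={q12,q25,q33} U15={q25,q30,q32} U16={q18,q26,q30} U23={q4,q7,q21} U24={q2,q13,q28} U25={q1,q2,q7} U26={q18,q19,q28} U34={q9,q12,q24} U35={q7,q23,q29} U36={q24,q27,q29} U45={q2,q11,q25} U46={q8,q24,q28} U56={q16,q29,q30}
  U123={q4} U126={q18} U134={q12} U145={q25} U156={q30} U235={q7} U245={q2} U246={q28} U346={q24} U356={q29}
C dims 6,15,10; δ0: rk_F5 6; δ1: rk_F5 9
Ȟ^0 = (6 − 6) − 0 = 0, so Ȟ^0 ≅ 0
Ȟ^1 = (15 − 9) − 6 = 0, so Ȟ^1 ≅ 0
Ȟ^2 = (10 − 0) − 9 = 1, so Ȟ^2 ≅ Z/5

Ȟ^0 ≅ 0, Ȟ^1 ≅ 0 and Ȟ^2 ≅ Z/5


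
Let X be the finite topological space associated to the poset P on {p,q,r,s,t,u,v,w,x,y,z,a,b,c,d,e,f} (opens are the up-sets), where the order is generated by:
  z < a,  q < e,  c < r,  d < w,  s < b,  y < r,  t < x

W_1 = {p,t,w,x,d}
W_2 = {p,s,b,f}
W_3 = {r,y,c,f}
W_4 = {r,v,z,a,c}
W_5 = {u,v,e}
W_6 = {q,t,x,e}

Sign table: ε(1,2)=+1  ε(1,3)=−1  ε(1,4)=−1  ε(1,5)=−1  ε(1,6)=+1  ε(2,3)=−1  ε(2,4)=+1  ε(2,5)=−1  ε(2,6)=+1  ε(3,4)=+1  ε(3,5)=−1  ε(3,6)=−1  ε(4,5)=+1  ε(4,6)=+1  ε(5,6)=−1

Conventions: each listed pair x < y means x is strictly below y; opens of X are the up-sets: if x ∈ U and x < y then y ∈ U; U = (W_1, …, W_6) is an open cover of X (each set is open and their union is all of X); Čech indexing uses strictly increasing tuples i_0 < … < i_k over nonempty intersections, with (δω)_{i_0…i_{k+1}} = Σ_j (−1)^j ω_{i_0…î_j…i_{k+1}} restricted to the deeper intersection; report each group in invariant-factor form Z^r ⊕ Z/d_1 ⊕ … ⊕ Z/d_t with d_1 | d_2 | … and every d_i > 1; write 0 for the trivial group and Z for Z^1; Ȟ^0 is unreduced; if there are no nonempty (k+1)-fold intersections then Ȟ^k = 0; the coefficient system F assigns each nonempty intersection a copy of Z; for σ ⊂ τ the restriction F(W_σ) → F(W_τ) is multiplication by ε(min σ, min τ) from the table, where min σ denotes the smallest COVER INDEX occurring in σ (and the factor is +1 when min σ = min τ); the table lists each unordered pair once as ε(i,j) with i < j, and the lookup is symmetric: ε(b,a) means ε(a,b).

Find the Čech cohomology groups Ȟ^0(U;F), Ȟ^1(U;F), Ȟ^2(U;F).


nerve of the cover:
  W12={p} W16={t,x} W23={f} W34={r,c} W45={v} W56={e}
C dims 6,6; δ0: rk 5, SNF 1^5
Ȟ^0 = (6 − 5) − 0 = 1, so Ȟ^0 ≅ Z
Ȟ^1 = (6 − 0) − 5 = 1, so Ȟ^1 ≅ Z
Ȟ^2 = (0 − 0) − 0 = 0, so Ȟ^2 ≅ 0

Ȟ^0 = Z; Ȟ^1 = Z; Ȟ^2 = 0


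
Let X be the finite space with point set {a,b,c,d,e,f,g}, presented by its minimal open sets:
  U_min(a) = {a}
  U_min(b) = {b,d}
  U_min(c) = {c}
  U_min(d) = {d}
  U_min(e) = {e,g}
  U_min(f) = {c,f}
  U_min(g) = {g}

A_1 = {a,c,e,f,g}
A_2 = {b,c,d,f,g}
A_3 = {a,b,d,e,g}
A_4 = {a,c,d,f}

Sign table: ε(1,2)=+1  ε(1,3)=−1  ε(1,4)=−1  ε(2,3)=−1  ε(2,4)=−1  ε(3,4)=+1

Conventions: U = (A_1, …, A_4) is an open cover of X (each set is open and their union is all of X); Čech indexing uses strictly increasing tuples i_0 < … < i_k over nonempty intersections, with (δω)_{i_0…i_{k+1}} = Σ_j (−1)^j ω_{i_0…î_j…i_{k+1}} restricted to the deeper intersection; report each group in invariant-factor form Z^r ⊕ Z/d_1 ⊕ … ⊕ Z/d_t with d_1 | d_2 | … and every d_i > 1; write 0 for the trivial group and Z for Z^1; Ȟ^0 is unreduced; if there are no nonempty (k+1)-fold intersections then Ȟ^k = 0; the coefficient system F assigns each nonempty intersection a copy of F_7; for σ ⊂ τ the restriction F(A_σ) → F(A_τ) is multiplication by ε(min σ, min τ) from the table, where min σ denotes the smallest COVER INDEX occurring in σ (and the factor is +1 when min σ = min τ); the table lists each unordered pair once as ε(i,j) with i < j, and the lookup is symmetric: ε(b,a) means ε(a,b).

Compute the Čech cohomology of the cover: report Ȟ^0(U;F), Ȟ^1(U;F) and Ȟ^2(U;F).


Ȟ^0 = Z/7, Ȟ^1 = 0 and Ȟ^2 = Z/7

nonempty overlaps:
  A12={c,f,g} A13={a,e,g} A14={a,c,f} A23={b,d,g} A24={c,d,f} A34={a,d}
  A123={g} A124={c,f} A134={a} A234={d}
C dims 4,6,4; δ0: rk_F7 3; δ1: rk_F7 3
degree 0: 4−3−0 = 1 → Ȟ^0 ≅ Z/7
degree 1: 6−3−3 = 0 → Ȟ^1 ≅ 0
degree 2: 4−0−3 = 1 → Ȟ^2 ≅ Z/7


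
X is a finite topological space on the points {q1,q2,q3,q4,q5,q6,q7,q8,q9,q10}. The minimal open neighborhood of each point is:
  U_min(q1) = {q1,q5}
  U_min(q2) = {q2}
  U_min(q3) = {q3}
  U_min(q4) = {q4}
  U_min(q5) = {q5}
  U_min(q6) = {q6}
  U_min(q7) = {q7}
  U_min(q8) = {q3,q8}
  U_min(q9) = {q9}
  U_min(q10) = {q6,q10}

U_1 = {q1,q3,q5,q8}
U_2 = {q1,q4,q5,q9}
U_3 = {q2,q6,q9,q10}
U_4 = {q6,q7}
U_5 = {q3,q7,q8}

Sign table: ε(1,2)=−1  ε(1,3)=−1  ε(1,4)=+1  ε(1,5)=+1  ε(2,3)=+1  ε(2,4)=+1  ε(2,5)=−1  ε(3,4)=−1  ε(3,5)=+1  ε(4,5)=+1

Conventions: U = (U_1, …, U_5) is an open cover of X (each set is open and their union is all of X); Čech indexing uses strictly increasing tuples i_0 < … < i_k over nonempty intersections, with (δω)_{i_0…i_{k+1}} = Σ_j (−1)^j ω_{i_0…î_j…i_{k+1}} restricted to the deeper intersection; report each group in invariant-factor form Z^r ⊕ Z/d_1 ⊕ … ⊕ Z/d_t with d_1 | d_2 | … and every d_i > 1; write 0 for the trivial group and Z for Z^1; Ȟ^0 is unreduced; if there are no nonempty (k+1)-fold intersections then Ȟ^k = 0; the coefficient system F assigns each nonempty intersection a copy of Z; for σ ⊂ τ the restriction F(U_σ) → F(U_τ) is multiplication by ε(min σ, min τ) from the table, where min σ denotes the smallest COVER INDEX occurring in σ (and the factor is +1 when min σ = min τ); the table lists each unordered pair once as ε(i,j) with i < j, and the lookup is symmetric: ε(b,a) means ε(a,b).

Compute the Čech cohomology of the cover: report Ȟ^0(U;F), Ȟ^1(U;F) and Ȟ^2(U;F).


Ȟ^0 ≅ Z, Ȟ^1 ≅ Z, Ȟ^2 ≅ 0

cover nerve:
  U12={q1,q5} U15={q3,q8} U23={q9} U34={q6} U45={q7}
C dims 5,5; δ0: rk 4, SNF 1^4
Ȟ^0: (5−4)−0=1 ⇒ Z
Ȟ^1: (5−0)−4=1 ⇒ Z
Ȟ^2: (0−0)−0=0 ⇒ 0


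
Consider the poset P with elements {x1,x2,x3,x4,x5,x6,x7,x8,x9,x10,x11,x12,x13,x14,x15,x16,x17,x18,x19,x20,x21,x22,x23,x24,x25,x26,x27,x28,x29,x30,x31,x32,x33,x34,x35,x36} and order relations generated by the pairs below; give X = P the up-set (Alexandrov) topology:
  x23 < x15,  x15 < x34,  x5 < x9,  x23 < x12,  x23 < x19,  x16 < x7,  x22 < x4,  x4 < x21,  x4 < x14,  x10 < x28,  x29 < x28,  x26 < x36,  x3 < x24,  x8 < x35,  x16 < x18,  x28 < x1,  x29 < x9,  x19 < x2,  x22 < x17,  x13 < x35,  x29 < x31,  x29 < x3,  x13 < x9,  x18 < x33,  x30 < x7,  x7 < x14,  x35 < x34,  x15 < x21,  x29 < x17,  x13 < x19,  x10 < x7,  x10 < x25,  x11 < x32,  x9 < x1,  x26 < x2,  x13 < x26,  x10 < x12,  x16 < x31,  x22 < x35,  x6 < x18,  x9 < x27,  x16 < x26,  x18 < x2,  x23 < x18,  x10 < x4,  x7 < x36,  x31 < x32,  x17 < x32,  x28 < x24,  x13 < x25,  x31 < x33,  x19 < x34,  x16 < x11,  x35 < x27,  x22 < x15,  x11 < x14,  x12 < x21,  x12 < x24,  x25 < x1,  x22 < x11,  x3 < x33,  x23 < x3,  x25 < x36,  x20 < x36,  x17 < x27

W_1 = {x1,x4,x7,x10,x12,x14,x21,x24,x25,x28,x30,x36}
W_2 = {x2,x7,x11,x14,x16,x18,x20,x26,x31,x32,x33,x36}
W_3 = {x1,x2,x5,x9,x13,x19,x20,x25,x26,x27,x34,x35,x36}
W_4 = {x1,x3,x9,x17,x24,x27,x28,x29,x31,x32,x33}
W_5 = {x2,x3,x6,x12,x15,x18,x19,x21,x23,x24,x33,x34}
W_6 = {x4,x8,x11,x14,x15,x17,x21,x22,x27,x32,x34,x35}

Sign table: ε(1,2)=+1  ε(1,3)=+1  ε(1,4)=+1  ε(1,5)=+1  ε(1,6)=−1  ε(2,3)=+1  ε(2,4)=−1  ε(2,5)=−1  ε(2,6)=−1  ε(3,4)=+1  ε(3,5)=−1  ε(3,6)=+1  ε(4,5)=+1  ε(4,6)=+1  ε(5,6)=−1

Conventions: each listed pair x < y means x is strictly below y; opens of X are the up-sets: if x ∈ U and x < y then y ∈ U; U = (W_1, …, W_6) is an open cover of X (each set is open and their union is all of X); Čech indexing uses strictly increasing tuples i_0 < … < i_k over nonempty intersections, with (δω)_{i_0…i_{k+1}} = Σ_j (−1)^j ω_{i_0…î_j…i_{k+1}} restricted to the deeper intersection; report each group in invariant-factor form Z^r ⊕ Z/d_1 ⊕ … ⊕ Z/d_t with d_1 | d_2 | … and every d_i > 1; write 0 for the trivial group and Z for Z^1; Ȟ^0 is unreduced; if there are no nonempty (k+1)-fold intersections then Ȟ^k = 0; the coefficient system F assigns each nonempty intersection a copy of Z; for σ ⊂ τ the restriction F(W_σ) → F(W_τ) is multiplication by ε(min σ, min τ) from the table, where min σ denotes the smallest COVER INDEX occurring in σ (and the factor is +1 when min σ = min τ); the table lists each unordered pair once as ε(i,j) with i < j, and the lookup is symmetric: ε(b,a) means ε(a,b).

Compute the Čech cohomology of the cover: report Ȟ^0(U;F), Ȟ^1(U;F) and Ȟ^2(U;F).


nerve simplices:
  W12={x7,x14,x36} W13={x1,x25,x36} W14={x1,x24,x28} W15={x12,x21,x24} W16={x4,x14,x21} W23={x2,x20,x26,x36} W24={x31,x32,x33} W25={x2,x18,x33} W26={x11,x14,x32} W34={x1,x9,x27} W35={x2,x19,x34} W36={x27,x34,x35} W45={x3,x24,x33} W46={x17,x27,x32} W56={x15,x21,x34}
  W123={x36} W126={x14} W134={x1} W145={x24} W156={x21} W235={x2} W245={x33} W246={x32} W346={x27} W356={x34}
C dims 6,15,10; δ0: rk 6, SNF 1^5·2; δ1: rk 9, SNF 1^9
degree 0: 6−6−0 = 0 → Ȟ^0 ≅ 0
degree 1: 15−9−6 = 0 plus torsion [2] → Ȟ^1 ≅ Z/2
degree 2: 10−0−9 = 1 → Ȟ^2 ≅ Z

Ȟ^0(U;F) ≅ 0, Ȟ^1(U;F) ≅ Z/2, Ȟ^2(U;F) ≅ Z


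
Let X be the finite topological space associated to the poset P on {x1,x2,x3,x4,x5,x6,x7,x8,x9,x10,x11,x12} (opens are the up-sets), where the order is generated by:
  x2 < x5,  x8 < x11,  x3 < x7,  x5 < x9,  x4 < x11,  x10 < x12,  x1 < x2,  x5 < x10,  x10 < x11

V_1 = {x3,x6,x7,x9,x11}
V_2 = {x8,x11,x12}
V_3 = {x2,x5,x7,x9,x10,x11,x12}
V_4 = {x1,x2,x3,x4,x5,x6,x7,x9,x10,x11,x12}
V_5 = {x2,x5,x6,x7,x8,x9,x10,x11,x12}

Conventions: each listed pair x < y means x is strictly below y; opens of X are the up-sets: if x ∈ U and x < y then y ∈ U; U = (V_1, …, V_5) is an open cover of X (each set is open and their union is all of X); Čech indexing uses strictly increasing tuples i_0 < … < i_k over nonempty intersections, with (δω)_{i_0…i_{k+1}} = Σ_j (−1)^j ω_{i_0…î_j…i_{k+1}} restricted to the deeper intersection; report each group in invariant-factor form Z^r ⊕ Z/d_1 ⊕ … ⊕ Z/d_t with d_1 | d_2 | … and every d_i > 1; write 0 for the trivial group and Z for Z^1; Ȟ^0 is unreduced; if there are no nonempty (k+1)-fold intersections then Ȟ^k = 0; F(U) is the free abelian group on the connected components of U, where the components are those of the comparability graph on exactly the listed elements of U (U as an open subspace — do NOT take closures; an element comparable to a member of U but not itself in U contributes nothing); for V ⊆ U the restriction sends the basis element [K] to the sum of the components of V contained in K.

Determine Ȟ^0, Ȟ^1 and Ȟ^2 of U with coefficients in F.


intersection data:
  V12={x11} V13={x7,x9,x11} V14={x3,x6,x7,x9,x11} V15={x6,x7,x9,x11} V23={x11,x12} V24={x11,x12} V25={x8,x11,x12} V34={x2,x5,x7,x9,x10,x11,x12} V35={x2,x5,x7,x9,x10,x11,x12} V45={x2,x5,x6,x7,x9,x10,x11,x12}
  V123={x11} V124={x11} V125={x11} V134={x7,x9,x11} V135={x7,x9,x11} V145={x6,x7,x9,x11} V234={x11,x12} V235={x11,x12} V245={x11,x12} V345={x2,x5,x7,x9,x10,x11,x12}
  V1234={x11} V1235={x11} V1245={x11} V1345={x7,x9,x11} V2345={x11,x12}
  V12345={x11}
components per intersection:
  V1: {x3,x7} {x6} {x9} {x11}
  V2: {x8,x11} {x12}
  V3: {x2,x5,x9,x10,x11,x12} {x7}
  V4: {x1,x2,x4,x5,x9,x10,x11,x12} {x3,x7} {x6}
  V5: {x2,x5,x8,x9,x10,x11,x12} {x6} {x7}
  V12: {x11}
  V13: {x7} {x9} {x11}
  V14: {x3,x7} {x6} {x9} {x11}
  V15: {x6} {x7} {x9} {x11}
  V23: {x11} {x12}
  V24: {x11} {x12}
  V25: {x8,x11} {x12}
  V34: {x2,x5,x9,x10,x11,x12} {x7}
  V35: {x2,x5,x9,x10,x11,x12} {x7}
  V45: {x2,x5,x9,x10,x11,x12} {x6} {x7}
  V123: {x11}
  V124: {x11}
  V125: {x11}
  V134: {x7} {x9} {x11}
  V135: {x7} {x9} {x11}
  V145: {x6} {x7} {x9} {x11}
  V234: {x11} {x12}
  V235: {x11} {x12}
  V245: {x11} {x12}
  V345: {x2,x5,x9,x10,x11,x12} {x7}
  V1234: {x11}
  V1235: {x11}
  V1245: {x11}
  V1345: {x7} {x9} {x11}
  V2345: {x11} {x12}
  V12345: {x11}
C dims 14,25,21,8; δ0: rk 11, SNF 1^11; δ1: rk 14, SNF 1^14; δ2: rk 7, SNF 1^7
Ȟ^0 = (14 − 11) − 0 = 3, so Ȟ^0 ≅ Z^3
Ȟ^1 = (25 − 14) − 11 = 0, so Ȟ^1 ≅ 0
Ȟ^2 = (21 − 7) − 14 = 0, so Ȟ^2 ≅ 0

Ȟ^0(U;F) ≅ Z^3; Ȟ^1(U;F) ≅ 0; Ȟ^2(U;F) ≅ 0


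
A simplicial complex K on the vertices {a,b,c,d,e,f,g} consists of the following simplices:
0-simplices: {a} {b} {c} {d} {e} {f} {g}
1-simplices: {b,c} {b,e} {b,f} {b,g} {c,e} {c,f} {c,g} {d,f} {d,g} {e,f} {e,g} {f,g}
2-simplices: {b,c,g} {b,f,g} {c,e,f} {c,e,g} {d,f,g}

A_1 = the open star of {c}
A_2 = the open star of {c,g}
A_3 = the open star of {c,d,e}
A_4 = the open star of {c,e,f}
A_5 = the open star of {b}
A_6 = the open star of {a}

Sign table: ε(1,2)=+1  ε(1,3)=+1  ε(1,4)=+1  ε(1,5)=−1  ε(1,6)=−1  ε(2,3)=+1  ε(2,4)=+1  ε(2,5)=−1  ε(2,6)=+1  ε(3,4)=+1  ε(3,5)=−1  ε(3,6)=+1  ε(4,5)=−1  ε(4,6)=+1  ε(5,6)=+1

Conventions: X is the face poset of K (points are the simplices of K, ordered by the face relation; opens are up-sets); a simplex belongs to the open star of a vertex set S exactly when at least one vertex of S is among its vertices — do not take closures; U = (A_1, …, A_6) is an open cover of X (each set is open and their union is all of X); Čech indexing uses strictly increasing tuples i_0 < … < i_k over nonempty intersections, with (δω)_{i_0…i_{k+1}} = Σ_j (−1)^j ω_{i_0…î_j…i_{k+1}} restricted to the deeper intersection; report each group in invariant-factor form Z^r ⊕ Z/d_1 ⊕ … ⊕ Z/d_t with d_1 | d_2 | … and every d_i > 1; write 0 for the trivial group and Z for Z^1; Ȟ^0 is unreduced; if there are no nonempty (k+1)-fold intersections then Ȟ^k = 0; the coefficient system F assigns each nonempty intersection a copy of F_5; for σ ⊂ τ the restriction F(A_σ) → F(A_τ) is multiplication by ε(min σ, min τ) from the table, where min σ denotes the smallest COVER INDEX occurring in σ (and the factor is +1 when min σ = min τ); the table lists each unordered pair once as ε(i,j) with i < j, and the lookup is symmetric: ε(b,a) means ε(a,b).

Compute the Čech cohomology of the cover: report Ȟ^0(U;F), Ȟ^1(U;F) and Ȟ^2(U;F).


nerve simplices:
  A1={{c},{b,c},{c,e},{c,f},{c,g},{b,c,g},{c,e,f},{c,e,g}} A2={{c},{g},{b,c},{b,g},{c,e},{c,f},{c,g},{d,g},{e,g},{f,g},{b,c,g},{b,f,g},{c,e,f},{c,e,g},{d,f,g}} A3={{c},{d},{e},{b,c},{b,e},{c,e},{c,f},{c,g},{d,f},{d,g},{e,f},{e,g},{b,c,g},{c,e,f},{c,e,g},{d,f,g}} A4={{c},{e},{f},{b,c},{b,e},{b,f},{c,e},{c,f},{c,g},{d,f},{e,f},{e,g},{f,g},{b,c,g},{b,f,g},{c,e,f},{c,e,g},{d,f,g}} A5={{b},{b,c},{b,e},{b,f},{b,g},{b,c,g},{b,f,g}} A6={{a}}
  A12={{c},{b,c},{c,e},{c,f},{c,g},{b,c,g},{c,e,f},{c,e,g}} A13={{c},{b,c},{c,e},{c,f},{c,g},{b,c,g},{c,e,f},{c,e,g}} A14={{c},{b,c},{c,e},{c,f},{c,g},{b,c,g},{c,e,f},{c,e,g}} A15={{b,c},{b,c,g}} A23={{c},{b,c},{c,e},{c,f},{c,g},{d,g},{e,g},{b,c,g},{c,e,f},{c,e,g},{d,f,g}} A24={{c},{b,c},{c,e},{c,f},{c,g},{e,g},{f,g},{b,c,g},{b,f,g},{c,e,f},{c,e,g},{d,f,g}} A25={{b,c},{b,g},{b,c,g},{b,f,g}} A34={{c},{e},{b,c},{b,e},{c,e},{c,f},{c,g},{d,f},{e,f},{e,g},{b,c,g},{c,e,f},{c,e,g},{d,f,g}} A35={{b,c},{b,e},{b,c,g}} A45={{b,c},{b,e},{b,f},{b,c,g},{b,f,g}}
  A123={{c},{b,c},{c,e},{c,f},{c,g},{b,c,g},{c,e,f},{c,e,g}} A124={{c},{b,c},{c,e},{c,f},{c,g},{b,c,g},{c,e,f},{c,e,g}} A125={{b,c},{b,c,g}} A134={{c},{b,c},{c,e},{c,f},{c,g},{b,c,g},{c,e,f},{c,e,g}} A135={{b,c},{b,c,g}} A145={{b,c},{b,c,g}} A234={{c},{b,c},{c,e},{c,f},{c,g},{e,g},{b,c,g},{c,e,f},{c,e,g},{d,f,g}} A235={{b,c},{b,c,g}} A245={{b,c},{b,c,g},{b,f,g}} A345={{b,c},{b,e},{b,c,g}}
  A1234={{c},{b,c},{c,e},{c,f},{c,g},{b,c,g},{c,e,f},{c,e,g}} A1235={{b,c},{b,c,g}} A1245={{b,c},{b,c,g}} A1345={{b,c},{b,c,g}} A2345={{b,c},{b,c,g}}
  A12345={{b,c},{b,c,g}}
C dims 6,10,10,5; δ0: rk_F5 4; δ1: rk_F5 6; δ2: rk_F5 4
degree 0: 6−4−0 = 2 → Ȟ^0 ≅ Z/5 ⊕ Z/5
degree 1: 10−6−4 = 0 → Ȟ^1 ≅ 0
degree 2: 10−4−6 = 0 → Ȟ^2 ≅ 0

Ȟ^0 ≅ Z/5 ⊕ Z/5,  Ȟ^1 ≅ 0,  Ȟ^2 ≅ 0


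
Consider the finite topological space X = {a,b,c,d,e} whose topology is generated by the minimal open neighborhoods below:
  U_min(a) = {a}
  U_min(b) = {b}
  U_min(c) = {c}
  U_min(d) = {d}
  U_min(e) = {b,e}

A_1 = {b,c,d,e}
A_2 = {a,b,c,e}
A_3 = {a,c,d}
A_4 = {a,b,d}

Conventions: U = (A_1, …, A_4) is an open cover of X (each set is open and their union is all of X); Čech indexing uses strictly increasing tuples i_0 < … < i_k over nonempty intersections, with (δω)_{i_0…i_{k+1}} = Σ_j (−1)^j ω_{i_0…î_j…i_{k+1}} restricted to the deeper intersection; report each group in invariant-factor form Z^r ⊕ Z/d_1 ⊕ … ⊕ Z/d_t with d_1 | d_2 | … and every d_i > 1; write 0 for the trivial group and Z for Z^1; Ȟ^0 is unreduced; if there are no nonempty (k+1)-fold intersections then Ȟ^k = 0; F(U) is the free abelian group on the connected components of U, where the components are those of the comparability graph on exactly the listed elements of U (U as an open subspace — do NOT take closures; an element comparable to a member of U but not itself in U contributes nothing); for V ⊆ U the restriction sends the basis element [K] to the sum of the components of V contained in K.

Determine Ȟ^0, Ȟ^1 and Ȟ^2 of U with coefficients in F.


nerve of the cover:
  A12={b,c,e} A13={c,d} A14={b,d} A23={a,c} A24={a,b} A34={a,d}
  A123={c} A124={b} A134={d} A234={a}
components per intersection:
  A1: {b,e} {c} {d}
  A2: {a} {b,e} {c}
  A3: {a} {c} {d}
  A4: {a} {b} {d}
  A12: {b,e} {c}
  A13: {c} {d}
  A14: {b} {d}
  A23: {a} {c}
  A24: {a} {b}
  A34: {a} {d}
  A123: {c}
  A124: {b}
  A134: {d}
  A234: {a}
C dims 12,12,4; δ0: rk 8, SNF 1^8; δ1: rk 4, SNF 1^4
Ȟ^0 = (12 − 8) − 0 = 4, so Ȟ^0 ≅ Z^4
Ȟ^1 = (12 − 4) − 8 = 0, so Ȟ^1 ≅ 0
Ȟ^2 = (4 − 0) − 4 = 0, so Ȟ^2 ≅ 0

Ȟ^0 = Z^4; Ȟ^1 = 0; Ȟ^2 = 0


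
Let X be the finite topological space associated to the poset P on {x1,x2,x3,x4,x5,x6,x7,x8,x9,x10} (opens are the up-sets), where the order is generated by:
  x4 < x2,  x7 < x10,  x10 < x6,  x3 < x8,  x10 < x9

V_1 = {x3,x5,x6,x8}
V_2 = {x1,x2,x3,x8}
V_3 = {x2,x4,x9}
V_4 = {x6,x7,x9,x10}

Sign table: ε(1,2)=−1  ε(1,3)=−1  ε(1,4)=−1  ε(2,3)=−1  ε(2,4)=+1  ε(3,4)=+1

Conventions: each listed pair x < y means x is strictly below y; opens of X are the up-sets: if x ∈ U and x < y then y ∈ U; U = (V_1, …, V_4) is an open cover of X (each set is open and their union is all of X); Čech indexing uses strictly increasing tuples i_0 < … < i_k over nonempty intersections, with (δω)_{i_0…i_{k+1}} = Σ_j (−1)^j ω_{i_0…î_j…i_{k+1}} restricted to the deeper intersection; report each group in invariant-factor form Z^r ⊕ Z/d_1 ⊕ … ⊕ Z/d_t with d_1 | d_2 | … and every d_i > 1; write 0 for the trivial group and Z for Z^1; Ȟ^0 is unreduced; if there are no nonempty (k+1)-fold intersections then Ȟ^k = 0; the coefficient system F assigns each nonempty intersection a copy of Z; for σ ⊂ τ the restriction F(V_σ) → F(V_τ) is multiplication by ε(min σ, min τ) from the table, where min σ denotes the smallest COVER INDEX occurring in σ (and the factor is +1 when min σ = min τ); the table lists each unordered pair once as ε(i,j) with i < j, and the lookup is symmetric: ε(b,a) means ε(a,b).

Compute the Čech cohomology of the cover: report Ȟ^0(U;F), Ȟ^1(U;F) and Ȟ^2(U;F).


nerve simplices:
  V12={x3,x8} V14={x6} V23={x2} V34={x9}
C dims 4,4; δ0: rk 4, SNF 1^3·2
degree 0: 4−4−0 = 0 → Ȟ^0 ≅ 0
degree 1: 4−0−4 = 0 plus torsion [2] → Ȟ^1 ≅ Z/2
degree 2: 0−0−0 = 0 → Ȟ^2 ≅ 0

Ȟ^0(U;F) ≅ 0,  Ȟ^1(U;F) ≅ Z/2,  Ȟ^2(U;F) ≅ 0


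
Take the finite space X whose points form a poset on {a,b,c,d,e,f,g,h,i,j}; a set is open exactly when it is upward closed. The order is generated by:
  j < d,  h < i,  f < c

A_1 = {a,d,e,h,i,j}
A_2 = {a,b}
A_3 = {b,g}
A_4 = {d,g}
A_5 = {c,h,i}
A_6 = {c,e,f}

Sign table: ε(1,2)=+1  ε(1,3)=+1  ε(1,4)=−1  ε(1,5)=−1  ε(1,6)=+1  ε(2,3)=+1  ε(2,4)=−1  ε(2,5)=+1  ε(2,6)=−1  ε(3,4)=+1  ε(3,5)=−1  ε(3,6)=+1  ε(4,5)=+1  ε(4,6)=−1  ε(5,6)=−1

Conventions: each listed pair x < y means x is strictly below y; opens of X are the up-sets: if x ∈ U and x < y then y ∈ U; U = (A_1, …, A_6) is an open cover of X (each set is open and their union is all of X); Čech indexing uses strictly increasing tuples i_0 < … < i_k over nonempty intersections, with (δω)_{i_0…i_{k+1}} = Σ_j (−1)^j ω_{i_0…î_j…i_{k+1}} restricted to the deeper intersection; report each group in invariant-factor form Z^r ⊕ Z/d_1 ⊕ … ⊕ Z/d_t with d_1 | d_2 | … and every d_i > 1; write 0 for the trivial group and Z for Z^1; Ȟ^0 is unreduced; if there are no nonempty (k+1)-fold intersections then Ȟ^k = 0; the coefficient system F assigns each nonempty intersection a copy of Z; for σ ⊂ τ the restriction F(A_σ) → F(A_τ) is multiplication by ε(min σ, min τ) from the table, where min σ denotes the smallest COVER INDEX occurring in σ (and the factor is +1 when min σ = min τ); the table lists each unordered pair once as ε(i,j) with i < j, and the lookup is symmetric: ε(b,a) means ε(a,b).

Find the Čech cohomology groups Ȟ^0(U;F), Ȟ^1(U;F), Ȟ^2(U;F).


Ȟ^0 = 0; Ȟ^1 = Z ⊕ Z/2; Ȟ^2 = 0

intersection data:
  A12={a} A14={d} A15={h,i} A16={e} A23={b} A34={g} A56={c}
C dims 6,7; δ0: rk 6, SNF 1^5·2
Ȟ^0 = (6 − 6) − 0 = 0, so Ȟ^0 ≅ 0
Ȟ^1 = (7 − 0) − 6 = 1 plus torsion [2], so Ȟ^1 ≅ Z ⊕ Z/2
Ȟ^2 = (0 − 0) − 0 = 0, so Ȟ^2 ≅ 0


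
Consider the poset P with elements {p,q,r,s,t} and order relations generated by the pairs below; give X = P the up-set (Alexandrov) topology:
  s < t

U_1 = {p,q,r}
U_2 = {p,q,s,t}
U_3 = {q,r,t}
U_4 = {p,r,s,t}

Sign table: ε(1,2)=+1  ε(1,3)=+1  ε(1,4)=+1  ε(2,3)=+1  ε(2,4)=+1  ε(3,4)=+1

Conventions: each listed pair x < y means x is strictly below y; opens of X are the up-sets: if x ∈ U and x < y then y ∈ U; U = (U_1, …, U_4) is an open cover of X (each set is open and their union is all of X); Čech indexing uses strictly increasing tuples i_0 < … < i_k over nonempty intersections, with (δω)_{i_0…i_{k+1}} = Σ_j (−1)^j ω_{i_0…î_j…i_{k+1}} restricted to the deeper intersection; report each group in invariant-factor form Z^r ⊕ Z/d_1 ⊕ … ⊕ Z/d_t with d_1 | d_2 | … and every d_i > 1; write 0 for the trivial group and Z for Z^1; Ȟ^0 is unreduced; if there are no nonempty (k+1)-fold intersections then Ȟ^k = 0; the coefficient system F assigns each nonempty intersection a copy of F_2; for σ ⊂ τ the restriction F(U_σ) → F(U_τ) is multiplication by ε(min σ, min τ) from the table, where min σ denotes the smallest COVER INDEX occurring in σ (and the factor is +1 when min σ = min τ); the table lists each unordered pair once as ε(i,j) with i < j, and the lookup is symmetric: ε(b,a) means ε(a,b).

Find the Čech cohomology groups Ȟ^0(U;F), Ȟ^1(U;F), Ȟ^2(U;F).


nerve of the cover:
  U12={p,q} U13={q,r} U14={p,r} U23={q,t} U24={p,s,t} U34={r,t}
  U123={q} U124={p} U134={r} U234={t}
C dims 4,6,4; δ0: rk_F2 3; δ1: rk_F2 3
Ȟ^0 = (4 − 3) − 0 = 1, so Ȟ^0 ≅ Z/2
Ȟ^1 = (6 − 3) − 3 = 0, so Ȟ^1 ≅ 0
Ȟ^2 = (4 − 0) − 3 = 1, so Ȟ^2 ≅ Z/2

Ȟ^0(U;F) ≅ Z/2, Ȟ^1(U;F) ≅ 0 and Ȟ^2(U;F) ≅ Z/2
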